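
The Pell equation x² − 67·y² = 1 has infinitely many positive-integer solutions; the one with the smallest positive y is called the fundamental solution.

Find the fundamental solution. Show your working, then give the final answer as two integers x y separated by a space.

√67 = [8; 5,2,1,1,7,1,1,2,5,16, …], period ℓ=10 (even) → k=9
a_0=8:  p_0=8·1+0=8,  q_0=8·0+1=1
…
a_2=2:  p_2=2·41+8=90,  q_2=2·5+1=11
a_3=1:  p_3=1·90+41=131,  q_3=1·11+5=16
a_4=1:  p_4=1·131+90=221,  q_4=1·16+11=27
a_5=7:  p_5=7·221+131=1678,  q_5=7·27+16=205
a_6=1:  p_6=1·1678+221=1899,  q_6=1·205+27=232
…
a_8=2:  p_8=2·3577+1899=9053,  q_8=2·437+232=1106
a_9=5:  p_9=5·9053+3577=48842,  q_9=5·1106+437=5967
(x₁, y₁) = (48842, 5967);  48842² − 67·5967² = 1 ✓

48842 5967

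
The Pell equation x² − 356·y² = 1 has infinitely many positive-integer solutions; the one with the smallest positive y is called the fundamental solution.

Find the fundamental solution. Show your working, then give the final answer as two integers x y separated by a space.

[18; 1,6,1,1,2,…,6,1,36] for √356; ℓ=14 ⇒ convergent index 13
i=0: a=18 ⇒ p=18, q=1
i=1: a=1 ⇒ p=19, q=1
…
i=4: a=1 ⇒ p=283, q=15
…
i=6: a=1 ⇒ p=1000, q=53
i=7: a=8 ⇒ p=8717, q=462
i=8: a=1 ⇒ p=9717, q=515
…
i=10: a=1 ⇒ p=37868, q=2007
i=11: a=1 ⇒ p=66019, q=3499
i=12: a=6 ⇒ p=433982, q=23001
i=13: a=1 ⇒ p=500001, q=26500
→ (500001, 26500).  Check: 500001²=250001000001, 356·26500²=250001000000, difference 1.

500001 26500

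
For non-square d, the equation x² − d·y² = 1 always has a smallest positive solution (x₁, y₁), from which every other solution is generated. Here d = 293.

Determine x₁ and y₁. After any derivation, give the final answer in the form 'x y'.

d=293: √d = [17; 8,1,1,8,34] (ℓ=5, odd), read p_9/q_9
k=0  a_k=17  p_k/q_k = 17/1
k=1  a_k=8  p_k/q_k = 137/8
k=2  a_k=1  p_k/q_k = 154/9
k=3  a_k=1  p_k/q_k = 291/17
k=4  a_k=8  p_k/q_k = 2482/145
k=5  a_k=34  p_k/q_k = 84679/4947
k=6  a_k=8  p_k/q_k = 679914/39721
…
k=8  a_k=1  p_k/q_k = 1444507/84389
k=9  a_k=8  p_k/q_k = 12320649/719780
(x₁, y₁) = (12320649, 719780);  12320649² − 293·719780² = 1 ✓

12320649 719780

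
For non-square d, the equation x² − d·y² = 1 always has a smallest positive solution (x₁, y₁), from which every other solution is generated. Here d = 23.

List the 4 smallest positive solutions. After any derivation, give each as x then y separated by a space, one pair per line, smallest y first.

√23 → a₀=4, period (1,3,1,8); ℓ=4 even so k=3
a_0=4:  p_0=4·1+0=4,  q_0=4·0+1=1
…
a_2=3:  p_2=3·5+4=19,  q_2=3·1+1=4
a_3=1:  p_3=1·19+5=24,  q_3=1·4+1=5
→ (24, 5).  Check: 24²=576, 23·5²=575, difference 1.
k=2:  x_2 = 24·24+23·5·5 = 1151,  y_2 = 24·5+5·24 = 240
k=3:  x_3 = 24·1151+23·5·240 = 55224,  y_3 = 24·240+5·1151 = 11515
k=4:  x_4 = 24·55224+23·5·11515 = 2649601,  y_4 = 24·11515+5·55224 = 552480

24 5
1151 240
55224 11515
2649601 552480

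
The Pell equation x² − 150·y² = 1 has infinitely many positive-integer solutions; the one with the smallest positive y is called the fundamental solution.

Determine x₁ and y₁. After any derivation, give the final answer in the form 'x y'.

[12; 4,24] for √150; ℓ=2 ⇒ convergent index 1
a_0=12:  p_0=12·1+0=12,  q_0=12·0+1=1
a_1=4:  p_1=4·12+1=49,  q_1=4·1+0=4
(x₁, y₁) = (49, 4);  49² − 150·4² = 1 ✓

49 4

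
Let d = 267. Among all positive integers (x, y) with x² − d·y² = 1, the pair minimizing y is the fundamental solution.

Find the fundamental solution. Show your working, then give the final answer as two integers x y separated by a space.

√267 → a₀=16, period (2,1,15,1,2,32); ℓ=6 even so k=5
a_0=16:  p_0=16·1+0=16,  q_0=16·0+1=1
…
a_2=1:  p_2=1·33+16=49,  q_2=1·2+1=3
a_3=15:  p_3=15·49+33=768,  q_3=15·3+2=47
a_4=1:  p_4=1·768+49=817,  q_4=1·47+3=50
a_5=2:  p_5=2·817+768=2402,  q_5=2·50+47=147
fundamental: x₁=2402, y₁=147  (since 5769604 − 267·21609 = 1)

2402 147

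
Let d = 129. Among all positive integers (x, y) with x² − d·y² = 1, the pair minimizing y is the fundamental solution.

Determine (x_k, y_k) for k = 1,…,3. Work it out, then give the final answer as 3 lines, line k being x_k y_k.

16855 1484
568182049 50025640
19153416854935 1686364322916

√129 → a₀=11, period (2,1,3,1,6,1,3,1,2,22); ℓ=10 even so k=9
i=0: a=11 ⇒ p=11, q=1
i=1: a=2 ⇒ p=23, q=2
…
i=5: a=6 ⇒ p=1079, q=95
i=6: a=1 ⇒ p=1238, q=109
…
i=8: a=1 ⇒ p=6031, q=531
i=9: a=2 ⇒ p=16855, q=1484
→ (16855, 1484).  Check: 16855²=284091025, 129·1484²=284091024, difference 1.
n=2: (16855,1484)∘(16855,1484) = (16855·16855+129·1484·1484, 16855·1484+1484·16855) = (568182049,50025640)
n=3: (568182049,50025640)∘(16855,1484) = (16855·568182049+129·1484·50025640, 16855·50025640+1484·568182049) = (19153416854935,1686364322916)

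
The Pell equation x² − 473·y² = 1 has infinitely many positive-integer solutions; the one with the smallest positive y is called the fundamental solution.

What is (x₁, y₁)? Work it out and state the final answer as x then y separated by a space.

d=473: √d = [21; 1,2,1,42] (ℓ=4, even), read p_3/q_3
step 0: (21, 1)  from 21·(1,0) + (0,1)
step 1: (22, 1)  from 1·(21,1) + (1,0)
step 2: (65, 3)  from 2·(22,1) + (21,1)
step 3: (87, 4)  from 1·(65,3) + (22,1)
→ (87, 4).  Check: 87²=7569, 473·4²=7568, difference 1.

87 4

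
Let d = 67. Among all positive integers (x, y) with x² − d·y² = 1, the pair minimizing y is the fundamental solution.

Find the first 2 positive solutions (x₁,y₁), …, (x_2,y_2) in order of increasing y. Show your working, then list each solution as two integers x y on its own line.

48842 5967
4771081927 582880428

√67 = [8; 5,2,1,1,7,1,1,2,5,16, …], period ℓ=10 (even) → k=9
k=0  a_k=8  p_k/q_k = 8/1
k=1  a_k=5  p_k/q_k = 41/5
k=2  a_k=2  p_k/q_k = 90/11
k=3  a_k=1  p_k/q_k = 131/16
k=4  a_k=1  p_k/q_k = 221/27
k=5  a_k=7  p_k/q_k = 1678/205
k=6  a_k=1  p_k/q_k = 1899/232
k=7  a_k=1  p_k/q_k = 3577/437
k=8  a_k=2  p_k/q_k = 9053/1106
k=9  a_k=5  p_k/q_k = 48842/5967
→ (48842, 5967).  Check: 48842²=2385540964, 67·5967²=2385540963, difference 1.
n=2: (48842,5967)∘(48842,5967) = (48842·48842+67·5967·5967, 48842·5967+5967·48842) = (4771081927,582880428)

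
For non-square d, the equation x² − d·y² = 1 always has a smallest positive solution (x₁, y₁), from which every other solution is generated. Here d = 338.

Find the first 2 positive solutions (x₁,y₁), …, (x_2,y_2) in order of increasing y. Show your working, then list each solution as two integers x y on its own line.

√338 = [18; 2,1,1,2,36, …], period ℓ=5 (odd) → k=9
k=0  a_k=18  p_k/q_k = 18/1
…
k=2  a_k=1  p_k/q_k = 55/3
…
k=7  a_k=1  p_k/q_k = 26327/1432
k=8  a_k=1  p_k/q_k = 43958/2391
k=9  a_k=2  p_k/q_k = 114243/6214
(x₁, y₁) = (114243, 6214);  114243² − 338·6214² = 1 ✓
n=2: (114243,6214)∘(114243,6214) = (114243·114243+338·6214·6214, 114243·6214+6214·114243) = (26102926097,1419812004)

114243 6214
26102926097 1419812004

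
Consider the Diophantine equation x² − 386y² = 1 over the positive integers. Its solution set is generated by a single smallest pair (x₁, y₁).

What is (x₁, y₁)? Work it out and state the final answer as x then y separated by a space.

111555 5678

d=386: √d = [19; 1,1,1,4,1,18,1,4,1,1,1,38] (ℓ=12, even), read p_11/q_11
k=0  a_k=19  p_k/q_k = 19/1
k=1  a_k=1  p_k/q_k = 20/1
…
k=3  a_k=1  p_k/q_k = 59/3
k=4  a_k=4  p_k/q_k = 275/14
k=5  a_k=1  p_k/q_k = 334/17
…
k=7  a_k=1  p_k/q_k = 6621/337
k=8  a_k=4  p_k/q_k = 32771/1668
k=9  a_k=1  p_k/q_k = 39392/2005
k=10  a_k=1  p_k/q_k = 72163/3673
k=11  a_k=1  p_k/q_k = 111555/5678
→ (111555, 5678).  Check: 111555²=12444518025, 386·5678²=12444518024, difference 1.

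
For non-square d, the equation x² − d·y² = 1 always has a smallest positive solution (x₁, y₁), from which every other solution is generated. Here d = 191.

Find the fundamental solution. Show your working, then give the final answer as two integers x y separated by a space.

d=191: √d = [13; 1,4,1,1,3,…,4,1,26] (ℓ=16, even), read p_15/q_15
step 0: (13, 1)  from 13·(1,0) + (0,1)
…
step 4: (152, 11)  from 1·(83,6) + (69,5)
…
step 9: (83433, 6037)  from 2·(40217,2910) + (2999,217)
step 10: (207083, 14984)  from 2·(83433,6037) + (40217,2910)
step 11: (704682, 50989)  from 3·(207083,14984) + (83433,6037)
…
step 13: (1616447, 116962)  from 1·(911765,65973) + (704682,50989)
step 14: (7377553, 533821)  from 4·(1616447,116962) + (911765,65973)
step 15: (8994000, 650783)  from 1·(7377553,533821) + (1616447,116962)
(x₁, y₁) = (8994000, 650783);  8994000² − 191·650783² = 1 ✓

8994000 650783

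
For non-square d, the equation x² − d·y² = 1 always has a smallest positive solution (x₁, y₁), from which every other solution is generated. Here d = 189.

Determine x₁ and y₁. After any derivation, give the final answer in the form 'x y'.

√189 = [13; 1,2,1,26, …], period ℓ=4 (even) → k=3
i=0: a=13 ⇒ p=13, q=1
…
i=2: a=2 ⇒ p=41, q=3
i=3: a=1 ⇒ p=55, q=4
→ (55, 4).  Check: 55²=3025, 189·4²=3024, difference 1.

55 4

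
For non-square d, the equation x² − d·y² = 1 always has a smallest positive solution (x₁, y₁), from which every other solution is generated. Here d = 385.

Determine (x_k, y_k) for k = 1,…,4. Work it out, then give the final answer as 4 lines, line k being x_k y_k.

d=385: √d = [19; 1,1,1,1,1,…,1,1,38] (ℓ=16, even), read p_15/q_15
k=0  a_k=19  p_k/q_k = 19/1
…
k=6  a_k=3  p_k/q_k = 569/29
k=7  a_k=1  p_k/q_k = 726/37
k=8  a_k=2  p_k/q_k = 2021/103
…
k=14  a_k=1  p_k/q_k = 59551/3035
k=15  a_k=1  p_k/q_k = 95831/4884
fundamental: x₁=95831, y₁=4884  (since 9183580561 − 385·23853456 = 1)
(95831+4884√385)^2 = 18367161121 + 936077208√385
(95831+4884√385)^3 = 3520286834677271 + 179410429834812√385
(95831+4884√385)^4 = 674705215289547953281 + 34386161802063660336√385

95831 4884
18367161121 936077208
3520286834677271 179410429834812
674705215289547953281 34386161802063660336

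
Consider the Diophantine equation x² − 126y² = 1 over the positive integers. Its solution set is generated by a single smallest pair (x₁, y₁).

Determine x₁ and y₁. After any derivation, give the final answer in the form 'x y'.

449 40

d=126: √d = [11; 4,2,4,22] (ℓ=4, even), read p_3/q_3
a_0=11:  p_0=11·1+0=11,  q_0=11·0+1=1
a_1=4:  p_1=4·11+1=45,  q_1=4·1+0=4
a_2=2:  p_2=2·45+11=101,  q_2=2·4+1=9
a_3=4:  p_3=4·101+45=449,  q_3=4·9+4=40
→ (449, 40).  Check: 449²=201601, 126·40²=201600, difference 1.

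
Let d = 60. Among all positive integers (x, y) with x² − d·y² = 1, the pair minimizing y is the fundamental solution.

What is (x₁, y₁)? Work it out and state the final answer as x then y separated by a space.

[7; 1,2,1,14] for √60; ℓ=4 ⇒ convergent index 3
k=0  a_k=7  p_k/q_k = 7/1
k=1  a_k=1  p_k/q_k = 8/1
k=2  a_k=2  p_k/q_k = 23/3
k=3  a_k=1  p_k/q_k = 31/4
(x₁, y₁) = (31, 4);  31² − 60·4² = 1 ✓

31 4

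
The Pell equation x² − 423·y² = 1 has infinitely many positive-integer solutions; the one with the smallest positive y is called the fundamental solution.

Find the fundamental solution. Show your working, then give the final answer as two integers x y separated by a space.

4607 224

√423 = [20; 1,1,3,4,3,1,1,40, …], period ℓ=8 (even) → k=7
a_0=20:  p_0=20·1+0=20,  q_0=20·0+1=1
a_1=1:  p_1=1·20+1=21,  q_1=1·1+0=1
…
a_3=3:  p_3=3·41+21=144,  q_3=3·2+1=7
a_4=4:  p_4=4·144+41=617,  q_4=4·7+2=30
a_5=3:  p_5=3·617+144=1995,  q_5=3·30+7=97
a_6=1:  p_6=1·1995+617=2612,  q_6=1·97+30=127
a_7=1:  p_7=1·2612+1995=4607,  q_7=1·127+97=224
→ (4607, 224).  Check: 4607²=21224449, 423·224²=21224448, difference 1.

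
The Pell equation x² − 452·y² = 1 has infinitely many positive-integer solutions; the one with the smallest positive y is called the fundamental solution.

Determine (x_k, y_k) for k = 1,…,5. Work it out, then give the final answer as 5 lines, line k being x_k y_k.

1204353 56648
2900932297217 136448377488
6987493029899166849 328664025545553880
16830816386073401651890177 791655010315592455701792
40540488414026331506287881514113 1906864173276900777578095047272

√452 = [21; 3,1,5,3,10,3,5,1,3,42, …], period ℓ=10 (even) → k=9
a_0=21:  p_0=21·1+0=21,  q_0=21·0+1=1
a_1=3:  p_1=3·21+1=64,  q_1=3·1+0=3
…
a_3=5:  p_3=5·85+64=489,  q_3=5·4+3=23
a_4=3:  p_4=3·489+85=1552,  q_4=3·23+4=73
a_5=10:  p_5=10·1552+489=16009,  q_5=10·73+23=753
a_6=3:  p_6=3·16009+1552=49579,  q_6=3·753+73=2332
…
a_8=1:  p_8=1·263904+49579=313483,  q_8=1·12413+2332=14745
a_9=3:  p_9=3·313483+263904=1204353,  q_9=3·14745+12413=56648
fundamental: x₁=1204353, y₁=56648  (since 1450466148609 − 452·3208995904 = 1)
(1204353+56648√452)^2 = 2900932297217 + 136448377488√452
(1204353+56648√452)^3 = 6987493029899166849 + 328664025545553880√452
(1204353+56648√452)^4 = 16830816386073401651890177 + 791655010315592455701792√452
(1204353+56648√452)^5 = 40540488414026331506287881514113 + 1906864173276900777578095047272√452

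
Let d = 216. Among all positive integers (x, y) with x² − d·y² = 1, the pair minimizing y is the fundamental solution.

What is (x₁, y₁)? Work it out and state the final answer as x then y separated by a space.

d=216: √d = [14; 1,2,3,2,1,28] (ℓ=6, even), read p_5/q_5
k=0  a_k=14  p_k/q_k = 14/1
…
k=4  a_k=2  p_k/q_k = 338/23
k=5  a_k=1  p_k/q_k = 485/33
(x₁, y₁) = (485, 33);  485² − 216·33² = 1 ✓

485 33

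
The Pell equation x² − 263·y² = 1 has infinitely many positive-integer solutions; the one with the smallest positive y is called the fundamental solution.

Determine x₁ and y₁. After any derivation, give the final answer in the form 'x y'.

139128 8579

√263 = [16; 4,1,1,1,1,15,1,1,1,1,4,32, …], period ℓ=12 (even) → k=11
step 0: (16, 1)  from 16·(1,0) + (0,1)
step 1: (65, 4)  from 4·(16,1) + (1,0)
step 2: (81, 5)  from 1·(65,4) + (16,1)
…
step 4: (227, 14)  from 1·(146,9) + (81,5)
…
step 8: (12017, 741)  from 1·(6195,382) + (5822,359)
…
step 10: (30229, 1864)  from 1·(18212,1123) + (12017,741)
step 11: (139128, 8579)  from 4·(30229,1864) + (18212,1123)
→ (139128, 8579).  Check: 139128²=19356600384, 263·8579²=19356600383, difference 1.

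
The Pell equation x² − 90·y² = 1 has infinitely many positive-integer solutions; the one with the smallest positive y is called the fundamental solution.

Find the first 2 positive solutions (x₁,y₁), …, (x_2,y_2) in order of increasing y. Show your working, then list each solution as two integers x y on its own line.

19 2
721 76

d=90: √d = [9; 2,18] (ℓ=2, even), read p_1/q_1
i=0: a=9 ⇒ p=9, q=1
i=1: a=2 ⇒ p=19, q=2
fundamental: x₁=19, y₁=2  (since 361 − 90·4 = 1)
n=2: (19,2)∘(19,2) = (19·19+90·2·2, 19·2+2·19) = (721,76)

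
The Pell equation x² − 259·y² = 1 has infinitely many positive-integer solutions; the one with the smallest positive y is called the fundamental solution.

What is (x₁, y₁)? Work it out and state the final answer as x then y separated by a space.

847225 52644

[16; 10,1,2,3,4,3,2,1,10,32] for √259; ℓ=10 ⇒ convergent index 9
i=0: a=16 ⇒ p=16, q=1
i=1: a=10 ⇒ p=161, q=10
…
i=3: a=2 ⇒ p=515, q=32
…
i=6: a=3 ⇒ p=23931, q=1487
…
i=8: a=1 ⇒ p=79196, q=4921
i=9: a=10 ⇒ p=847225, q=52644
fundamental: x₁=847225, y₁=52644  (since 717790200625 − 259·2771390736 = 1)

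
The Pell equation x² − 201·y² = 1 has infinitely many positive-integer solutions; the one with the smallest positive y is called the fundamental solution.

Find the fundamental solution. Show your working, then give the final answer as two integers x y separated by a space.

√201 → a₀=14, period (5,1,1,1,2,…,1,5,28); ℓ=14 even so k=13
i=0: a=14 ⇒ p=14, q=1
…
i=5: a=2 ⇒ p=638, q=45
…
i=10: a=1 ⇒ p=33317, q=2350
i=11: a=1 ⇒ p=58085, q=4097
i=12: a=1 ⇒ p=91402, q=6447
i=13: a=5 ⇒ p=515095, q=36332
fundamental: x₁=515095, y₁=36332  (since 265322859025 − 201·1320014224 = 1)

515095 36332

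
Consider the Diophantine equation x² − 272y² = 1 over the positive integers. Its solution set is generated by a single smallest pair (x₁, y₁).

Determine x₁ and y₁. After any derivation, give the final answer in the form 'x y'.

√272 = [16; 2,32, …], period ℓ=2 (even) → k=1
a_0=16:  p_0=16·1+0=16,  q_0=16·0+1=1
a_1=2:  p_1=2·16+1=33,  q_1=2·1+0=2
fundamental: x₁=33, y₁=2  (since 1089 − 272·4 = 1)

33 2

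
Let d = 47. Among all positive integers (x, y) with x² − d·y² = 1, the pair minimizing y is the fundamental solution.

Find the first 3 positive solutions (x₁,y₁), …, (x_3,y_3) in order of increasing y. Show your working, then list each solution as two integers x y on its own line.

√47 = [6; 1,5,1,12, …], period ℓ=4 (even) → k=3
i=0: a=6 ⇒ p=6, q=1
i=1: a=1 ⇒ p=7, q=1
i=2: a=5 ⇒ p=41, q=6
i=3: a=1 ⇒ p=48, q=7
fundamental: x₁=48, y₁=7  (since 2304 − 47·49 = 1)
n=2: (48,7)∘(48,7) = (48·48+47·7·7, 48·7+7·48) = (4607,672)
n=3: (4607,672)∘(48,7) = (48·4607+47·7·672, 48·672+7·4607) = (442224,64505)

48 7
4607 672
442224 64505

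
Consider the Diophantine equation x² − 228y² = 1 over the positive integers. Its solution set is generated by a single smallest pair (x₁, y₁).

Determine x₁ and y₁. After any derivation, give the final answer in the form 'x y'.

√228 → a₀=15, period (10,30); ℓ=2 even so k=1
a_0=15:  p_0=15·1+0=15,  q_0=15·0+1=1
a_1=10:  p_1=10·15+1=151,  q_1=10·1+0=10
fundamental: x₁=151, y₁=10  (since 22801 − 228·100 = 1)

151 10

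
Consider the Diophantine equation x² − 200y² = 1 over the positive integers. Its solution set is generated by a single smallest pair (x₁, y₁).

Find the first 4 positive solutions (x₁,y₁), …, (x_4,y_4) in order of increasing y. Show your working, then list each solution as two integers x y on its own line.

d=200: √d = [14; 7,28] (ℓ=2, even), read p_1/q_1
i=0: a=14 ⇒ p=14, q=1
i=1: a=7 ⇒ p=99, q=7
→ (99, 7).  Check: 99²=9801, 200·7²=9800, difference 1.
k=2:  x_2 = 99·99+200·7·7 = 19601,  y_2 = 99·7+7·99 = 1386
k=3:  x_3 = 99·19601+200·7·1386 = 3880899,  y_3 = 99·1386+7·19601 = 274421
k=4:  x_4 = 99·3880899+200·7·274421 = 768398401,  y_4 = 99·274421+7·3880899 = 54333972

99 7
19601 1386
3880899 274421
768398401 54333972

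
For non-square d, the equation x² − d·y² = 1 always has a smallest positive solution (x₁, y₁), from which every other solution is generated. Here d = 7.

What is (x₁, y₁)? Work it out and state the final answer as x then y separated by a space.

√7 = [2; 1,1,1,4, …], period ℓ=4 (even) → k=3
i=0: a=2 ⇒ p=2, q=1
i=1: a=1 ⇒ p=3, q=1
i=2: a=1 ⇒ p=5, q=2
i=3: a=1 ⇒ p=8, q=3
fundamental: x₁=8, y₁=3  (since 64 − 7·9 = 1)

8 3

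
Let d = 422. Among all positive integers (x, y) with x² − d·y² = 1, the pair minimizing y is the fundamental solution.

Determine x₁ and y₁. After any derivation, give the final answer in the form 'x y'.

7022501 341850

[20; 1,1,5,2,1,…,1,1,40] for √422; ℓ=14 ⇒ convergent index 13
step 0: (20, 1)  from 20·(1,0) + (0,1)
step 1: (21, 1)  from 1·(20,1) + (1,0)
step 2: (41, 2)  from 1·(21,1) + (20,1)
…
step 4: (493, 24)  from 2·(226,11) + (41,2)
…
step 6: (2650, 129)  from 3·(719,35) + (493,24)
step 7: (53719, 2615)  from 20·(2650,129) + (719,35)
…
step 9: (217526, 10589)  from 1·(163807,7974) + (53719,2615)
…
step 12: (3810680, 185501)  from 1·(3211821,156349) + (598859,29152)
step 13: (7022501, 341850)  from 1·(3810680,185501) + (3211821,156349)
fundamental: x₁=7022501, y₁=341850  (since 49315520295001 − 422·116861422500 = 1)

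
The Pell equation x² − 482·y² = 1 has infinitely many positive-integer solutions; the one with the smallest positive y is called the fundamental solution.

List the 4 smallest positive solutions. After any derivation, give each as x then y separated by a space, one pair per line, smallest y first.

483 22
466577 21252
450712899 20529410
435388193857 19831388808

√482 → a₀=21, period (1,20,1,42); ℓ=4 even so k=3
a_0=21:  p_0=21·1+0=21,  q_0=21·0+1=1
…
a_2=20:  p_2=20·22+21=461,  q_2=20·1+1=21
a_3=1:  p_3=1·461+22=483,  q_3=1·21+1=22
fundamental: x₁=483, y₁=22  (since 233289 − 482·484 = 1)
k=2:  x_2 = 483·483+482·22·22 = 466577,  y_2 = 483·22+22·483 = 21252
k=3:  x_3 = 483·466577+482·22·21252 = 450712899,  y_3 = 483·21252+22·466577 = 20529410
k=4:  x_4 = 483·450712899+482·22·20529410 = 435388193857,  y_4 = 483·20529410+22·450712899 = 19831388808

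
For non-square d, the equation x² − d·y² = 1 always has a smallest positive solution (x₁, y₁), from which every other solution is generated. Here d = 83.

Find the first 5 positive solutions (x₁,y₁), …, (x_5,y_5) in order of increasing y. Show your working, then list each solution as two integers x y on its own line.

√83 → a₀=9, period (9,18); ℓ=2 even so k=1
i=0: a=9 ⇒ p=9, q=1
i=1: a=9 ⇒ p=82, q=9
→ (82, 9).  Check: 82²=6724, 83·9²=6723, difference 1.
n=2: (82,9)∘(82,9) = (82·82+83·9·9, 82·9+9·82) = (13447,1476)
n=3: (13447,1476)∘(82,9) = (82·13447+83·9·1476, 82·1476+9·13447) = (2205226,242055)
n=4: (2205226,242055)∘(82,9) = (82·2205226+83·9·242055, 82·242055+9·2205226) = (361643617,39695544)
n=5: (361643617,39695544)∘(82,9) = (82·361643617+83·9·39695544, 82·39695544+9·361643617) = (59307347962,6509827161)

82 9
13447 1476
2205226 242055
361643617 39695544
59307347962 6509827161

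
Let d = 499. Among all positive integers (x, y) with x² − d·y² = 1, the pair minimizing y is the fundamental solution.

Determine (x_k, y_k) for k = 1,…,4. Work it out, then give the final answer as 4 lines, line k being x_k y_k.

4490 201
40320199 1804980
362075382530 16208720199
3251436894799201 145554305582040

√499 → a₀=22, period (2,1,21,1,2,44); ℓ=6 even so k=5
a_0=22:  p_0=22·1+0=22,  q_0=22·0+1=1
…
a_2=1:  p_2=1·45+22=67,  q_2=1·2+1=3
a_3=21:  p_3=21·67+45=1452,  q_3=21·3+2=65
a_4=1:  p_4=1·1452+67=1519,  q_4=1·65+3=68
a_5=2:  p_5=2·1519+1452=4490,  q_5=2·68+65=201
(x₁, y₁) = (4490, 201);  4490² − 499·201² = 1 ✓
(x_2, y_2) = (4490·4490 + 499·201·201, 4490·201 + 201·4490) = (40320199, 1804980)
(x_3, y_3) = (4490·40320199 + 499·201·1804980, 4490·1804980 + 201·40320199) = (362075382530, 16208720199)
(x_4, y_4) = (4490·362075382530 + 499·201·16208720199, 4490·16208720199 + 201·362075382530) = (3251436894799201, 145554305582040)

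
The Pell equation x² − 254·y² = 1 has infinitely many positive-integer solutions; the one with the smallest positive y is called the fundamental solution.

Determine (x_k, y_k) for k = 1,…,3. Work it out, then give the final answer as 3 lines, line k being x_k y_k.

d=254: √d = [15; 1,14,1,30] (ℓ=4, even), read p_3/q_3
step 0: (15, 1)  from 15·(1,0) + (0,1)
step 1: (16, 1)  from 1·(15,1) + (1,0)
step 2: (239, 15)  from 14·(16,1) + (15,1)
step 3: (255, 16)  from 1·(239,15) + (16,1)
(x₁, y₁) = (255, 16);  255² − 254·16² = 1 ✓
k=2:  x_2 = 255·255+254·16·16 = 130049,  y_2 = 255·16+16·255 = 8160
k=3:  x_3 = 255·130049+254·16·8160 = 66324735,  y_3 = 255·8160+16·130049 = 4161584

255 16
130049 8160
66324735 4161584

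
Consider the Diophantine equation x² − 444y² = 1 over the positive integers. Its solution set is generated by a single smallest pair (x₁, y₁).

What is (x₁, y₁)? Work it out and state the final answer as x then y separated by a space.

[21; 14,42] for √444; ℓ=2 ⇒ convergent index 1
a_0=21:  p_0=21·1+0=21,  q_0=21·0+1=1
a_1=14:  p_1=14·21+1=295,  q_1=14·1+0=14
(x₁, y₁) = (295, 14);  295² − 444·14² = 1 ✓

295 14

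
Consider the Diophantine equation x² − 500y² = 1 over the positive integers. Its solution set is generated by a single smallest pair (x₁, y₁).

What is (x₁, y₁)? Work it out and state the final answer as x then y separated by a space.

930249 41602

√500 → a₀=22, period (2,1,3,2,1,…,1,2,44); ℓ=14 even so k=13
step 0: (22, 1)  from 22·(1,0) + (0,1)
step 1: (45, 2)  from 2·(22,1) + (1,0)
step 2: (67, 3)  from 1·(45,2) + (22,1)
…
step 4: (559, 25)  from 2·(246,11) + (67,3)
step 5: (805, 36)  from 1·(559,25) + (246,11)
…
step 7: (14445, 646)  from 10·(1364,61) + (805,36)
…
step 9: (30254, 1353)  from 1·(15809,707) + (14445,646)
step 10: (76317, 3413)  from 2·(30254,1353) + (15809,707)
step 11: (259205, 11592)  from 3·(76317,3413) + (30254,1353)
step 12: (335522, 15005)  from 1·(259205,11592) + (76317,3413)
step 13: (930249, 41602)  from 2·(335522,15005) + (259205,11592)
(x₁, y₁) = (930249, 41602);  930249² − 500·41602² = 1 ✓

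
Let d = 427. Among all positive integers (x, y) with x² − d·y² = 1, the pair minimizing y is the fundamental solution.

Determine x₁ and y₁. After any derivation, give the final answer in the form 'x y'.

√427 → a₀=20, period (1,1,1,40); ℓ=4 even so k=3
k=0  a_k=20  p_k/q_k = 20/1
k=1  a_k=1  p_k/q_k = 21/1
k=2  a_k=1  p_k/q_k = 41/2
k=3  a_k=1  p_k/q_k = 62/3
→ (62, 3).  Check: 62²=3844, 427·3²=3843, difference 1.

62 3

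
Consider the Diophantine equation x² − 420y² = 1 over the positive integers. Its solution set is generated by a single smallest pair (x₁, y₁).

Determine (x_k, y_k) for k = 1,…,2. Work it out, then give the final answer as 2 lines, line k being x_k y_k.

√420 → a₀=20, period (2,40); ℓ=2 even so k=1
k=0  a_k=20  p_k/q_k = 20/1
k=1  a_k=2  p_k/q_k = 41/2
→ (41, 2).  Check: 41²=1681, 420·2²=1680, difference 1.
k=2:  x_2 = 41·41+420·2·2 = 3361,  y_2 = 41·2+2·41 = 164

41 2
3361 164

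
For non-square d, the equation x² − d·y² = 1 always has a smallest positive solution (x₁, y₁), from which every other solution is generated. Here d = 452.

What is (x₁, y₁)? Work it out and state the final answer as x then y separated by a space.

1204353 56648

[21; 3,1,5,3,10,3,5,1,3,42] for √452; ℓ=10 ⇒ convergent index 9
step 0: (21, 1)  from 21·(1,0) + (0,1)
step 1: (64, 3)  from 3·(21,1) + (1,0)
step 2: (85, 4)  from 1·(64,3) + (21,1)
step 3: (489, 23)  from 5·(85,4) + (64,3)
…
step 5: (16009, 753)  from 10·(1552,73) + (489,23)
step 6: (49579, 2332)  from 3·(16009,753) + (1552,73)
…
step 8: (313483, 14745)  from 1·(263904,12413) + (49579,2332)
step 9: (1204353, 56648)  from 3·(313483,14745) + (263904,12413)
fundamental: x₁=1204353, y₁=56648  (since 1450466148609 − 452·3208995904 = 1)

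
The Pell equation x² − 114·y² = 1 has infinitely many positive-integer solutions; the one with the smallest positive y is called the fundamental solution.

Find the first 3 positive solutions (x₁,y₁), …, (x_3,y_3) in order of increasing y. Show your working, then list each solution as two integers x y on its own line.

1025 96
2101249 196800
4307559425 403439904

√114 → a₀=10, period (1,2,10,2,1,20); ℓ=6 even so k=5
a_0=10:  p_0=10·1+0=10,  q_0=10·0+1=1
a_1=1:  p_1=1·10+1=11,  q_1=1·1+0=1
…
a_4=2:  p_4=2·331+32=694,  q_4=2·31+3=65
a_5=1:  p_5=1·694+331=1025,  q_5=1·65+31=96
(x₁, y₁) = (1025, 96);  1025² − 114·96² = 1 ✓
(x_2, y_2) = (1025·1025 + 114·96·96, 1025·96 + 96·1025) = (2101249, 196800)
(x_3, y_3) = (1025·2101249 + 114·96·196800, 1025·196800 + 96·2101249) = (4307559425, 403439904)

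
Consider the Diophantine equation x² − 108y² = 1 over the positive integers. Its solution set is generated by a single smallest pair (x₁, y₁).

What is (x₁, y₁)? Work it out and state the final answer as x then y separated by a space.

1351 130

√108 = [10; 2,1,1,4,1,1,2,20, …], period ℓ=8 (even) → k=7
i=0: a=10 ⇒ p=10, q=1
…
i=2: a=1 ⇒ p=31, q=3
…
i=6: a=1 ⇒ p=530, q=51
i=7: a=2 ⇒ p=1351, q=130
→ (1351, 130).  Check: 1351²=1825201, 108·130²=1825200, difference 1.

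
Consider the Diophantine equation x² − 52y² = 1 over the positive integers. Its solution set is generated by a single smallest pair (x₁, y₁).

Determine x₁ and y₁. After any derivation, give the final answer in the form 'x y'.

649 90

d=52: √d = [7; 4,1,2,1,4,14] (ℓ=6, even), read p_5/q_5
k=0  a_k=7  p_k/q_k = 7/1
k=1  a_k=4  p_k/q_k = 29/4
…
k=3  a_k=2  p_k/q_k = 101/14
k=4  a_k=1  p_k/q_k = 137/19
k=5  a_k=4  p_k/q_k = 649/90
(x₁, y₁) = (649, 90);  649² − 52·90² = 1 ✓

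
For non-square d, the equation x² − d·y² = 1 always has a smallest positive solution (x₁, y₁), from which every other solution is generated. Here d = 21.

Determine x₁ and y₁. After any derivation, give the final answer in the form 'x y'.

d=21: √d = [4; 1,1,2,1,1,8] (ℓ=6, even), read p_5/q_5
k=0  a_k=4  p_k/q_k = 4/1
…
k=4  a_k=1  p_k/q_k = 32/7
k=5  a_k=1  p_k/q_k = 55/12
→ (55, 12).  Check: 55²=3025, 21·12²=3024, difference 1.

55 12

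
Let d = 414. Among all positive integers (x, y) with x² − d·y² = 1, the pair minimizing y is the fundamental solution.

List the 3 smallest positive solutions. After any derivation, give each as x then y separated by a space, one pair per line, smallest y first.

24335 1196
1184384449 58209320
57643991108495 2833047603204

d=414: √d = [20; 2,1,7,2,7,1,2,40] (ℓ=8, even), read p_7/q_7
a_0=20:  p_0=20·1+0=20,  q_0=20·0+1=1
…
a_2=1:  p_2=1·41+20=61,  q_2=1·2+1=3
a_3=7:  p_3=7·61+41=468,  q_3=7·3+2=23
a_4=2:  p_4=2·468+61=997,  q_4=2·23+3=49
a_5=7:  p_5=7·997+468=7447,  q_5=7·49+23=366
a_6=1:  p_6=1·7447+997=8444,  q_6=1·366+49=415
a_7=2:  p_7=2·8444+7447=24335,  q_7=2·415+366=1196
→ (24335, 1196).  Check: 24335²=592192225, 414·1196²=592192224, difference 1.
(x_2, y_2) = (24335·24335 + 414·1196·1196, 24335·1196 + 1196·24335) = (1184384449, 58209320)
(x_3, y_3) = (24335·1184384449 + 414·1196·58209320, 24335·58209320 + 1196·1184384449) = (57643991108495, 2833047603204)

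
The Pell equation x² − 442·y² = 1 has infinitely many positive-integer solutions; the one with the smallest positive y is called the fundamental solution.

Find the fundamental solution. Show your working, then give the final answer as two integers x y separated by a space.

√442 = [21; 42, …], period ℓ=1 (odd) → k=1
i=0: a=21 ⇒ p=21, q=1
i=1: a=42 ⇒ p=883, q=42
(x₁, y₁) = (883, 42);  883² − 442·42² = 1 ✓

883 42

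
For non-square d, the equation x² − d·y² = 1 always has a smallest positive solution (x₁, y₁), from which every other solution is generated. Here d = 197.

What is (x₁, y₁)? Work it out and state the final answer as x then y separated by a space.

393 28

[14; 28] for √197; ℓ=1 ⇒ convergent index 1
k=0  a_k=14  p_k/q_k = 14/1
k=1  a_k=28  p_k/q_k = 393/28
(x₁, y₁) = (393, 28);  393² − 197·28² = 1 ✓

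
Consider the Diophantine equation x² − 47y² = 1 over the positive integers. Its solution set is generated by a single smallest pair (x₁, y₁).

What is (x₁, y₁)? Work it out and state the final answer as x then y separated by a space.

48 7

√47 → a₀=6, period (1,5,1,12); ℓ=4 even so k=3
step 0: (6, 1)  from 6·(1,0) + (0,1)
step 1: (7, 1)  from 1·(6,1) + (1,0)
step 2: (41, 6)  from 5·(7,1) + (6,1)
step 3: (48, 7)  from 1·(41,6) + (7,1)
fundamental: x₁=48, y₁=7  (since 2304 − 47·49 = 1)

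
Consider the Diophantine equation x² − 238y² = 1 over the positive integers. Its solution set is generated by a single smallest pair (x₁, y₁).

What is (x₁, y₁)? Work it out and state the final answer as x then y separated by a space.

11663 756

d=238: √d = [15; 2,2,1,14,1,2,2,30] (ℓ=8, even), read p_7/q_7
i=0: a=15 ⇒ p=15, q=1
i=1: a=2 ⇒ p=31, q=2
i=2: a=2 ⇒ p=77, q=5
i=3: a=1 ⇒ p=108, q=7
i=4: a=14 ⇒ p=1589, q=103
i=5: a=1 ⇒ p=1697, q=110
i=6: a=2 ⇒ p=4983, q=323
i=7: a=2 ⇒ p=11663, q=756
fundamental: x₁=11663, y₁=756  (since 136025569 − 238·571536 = 1)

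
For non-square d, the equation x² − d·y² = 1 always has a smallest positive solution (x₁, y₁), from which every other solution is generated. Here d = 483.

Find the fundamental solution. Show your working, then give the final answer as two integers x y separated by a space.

22 1

[21; 1,42] for √483; ℓ=2 ⇒ convergent index 1
a_0=21:  p_0=21·1+0=21,  q_0=21·0+1=1
a_1=1:  p_1=1·21+1=22,  q_1=1·1+0=1
fundamental: x₁=22, y₁=1  (since 484 − 483·1 = 1)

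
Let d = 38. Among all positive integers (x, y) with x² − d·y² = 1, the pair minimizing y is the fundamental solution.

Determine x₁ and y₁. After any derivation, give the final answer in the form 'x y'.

37 6

√38 = [6; 6,12, …], period ℓ=2 (even) → k=1
i=0: a=6 ⇒ p=6, q=1
i=1: a=6 ⇒ p=37, q=6
fundamental: x₁=37, y₁=6  (since 1369 − 38·36 = 1)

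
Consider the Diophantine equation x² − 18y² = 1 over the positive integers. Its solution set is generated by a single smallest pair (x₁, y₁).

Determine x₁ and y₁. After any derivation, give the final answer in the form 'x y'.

√18 → a₀=4, period (4,8); ℓ=2 even so k=1
k=0  a_k=4  p_k/q_k = 4/1
k=1  a_k=4  p_k/q_k = 17/4
fundamental: x₁=17, y₁=4  (since 289 − 18·16 = 1)

17 4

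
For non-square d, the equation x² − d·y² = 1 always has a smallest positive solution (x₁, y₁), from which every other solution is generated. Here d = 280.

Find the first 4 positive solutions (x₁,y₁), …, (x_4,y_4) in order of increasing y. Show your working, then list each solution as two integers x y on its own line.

√280 → a₀=16, period (1,2,1,2,1,32); ℓ=6 even so k=5
a_0=16:  p_0=16·1+0=16,  q_0=16·0+1=1
a_1=1:  p_1=1·16+1=17,  q_1=1·1+0=1
…
a_3=1:  p_3=1·50+17=67,  q_3=1·3+1=4
a_4=2:  p_4=2·67+50=184,  q_4=2·4+3=11
a_5=1:  p_5=1·184+67=251,  q_5=1·11+4=15
fundamental: x₁=251, y₁=15  (since 63001 − 280·225 = 1)
(x_2, y_2) = (251·251 + 280·15·15, 251·15 + 15·251) = (126001, 7530)
(x_3, y_3) = (251·126001 + 280·15·7530, 251·7530 + 15·126001) = (63252251, 3780045)
(x_4, y_4) = (251·63252251 + 280·15·3780045, 251·3780045 + 15·63252251) = (31752504001, 1897575060)

251 15
126001 7530
63252251 3780045
31752504001 1897575060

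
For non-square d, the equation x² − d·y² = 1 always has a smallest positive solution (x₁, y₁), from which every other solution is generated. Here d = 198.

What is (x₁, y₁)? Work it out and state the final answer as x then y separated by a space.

197 14

[14; 14,28] for √198; ℓ=2 ⇒ convergent index 1
step 0: (14, 1)  from 14·(1,0) + (0,1)
step 1: (197, 14)  from 14·(14,1) + (1,0)
→ (197, 14).  Check: 197²=38809, 198·14²=38808, difference 1.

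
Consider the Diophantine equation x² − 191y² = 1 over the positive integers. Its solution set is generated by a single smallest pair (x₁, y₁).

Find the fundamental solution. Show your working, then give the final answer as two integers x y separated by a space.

√191 = [13; 1,4,1,1,3,…,4,1,26, …], period ℓ=16 (even) → k=15
k=0  a_k=13  p_k/q_k = 13/1
…
k=2  a_k=4  p_k/q_k = 69/5
…
k=6  a_k=2  p_k/q_k = 1230/89
k=7  a_k=2  p_k/q_k = 2999/217
k=8  a_k=13  p_k/q_k = 40217/2910
k=9  a_k=2  p_k/q_k = 83433/6037
…
k=12  a_k=1  p_k/q_k = 911765/65973
k=13  a_k=1  p_k/q_k = 1616447/116962
k=14  a_k=4  p_k/q_k = 7377553/533821
k=15  a_k=1  p_k/q_k = 8994000/650783
(x₁, y₁) = (8994000, 650783);  8994000² − 191·650783² = 1 ✓

8994000 650783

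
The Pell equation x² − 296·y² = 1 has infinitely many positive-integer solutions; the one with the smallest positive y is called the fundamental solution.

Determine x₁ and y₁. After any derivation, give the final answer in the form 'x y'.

d=296: √d = [17; 4,1,7,1,4,34] (ℓ=6, even), read p_5/q_5
k=0  a_k=17  p_k/q_k = 17/1
k=1  a_k=4  p_k/q_k = 69/4
k=2  a_k=1  p_k/q_k = 86/5
k=3  a_k=7  p_k/q_k = 671/39
k=4  a_k=1  p_k/q_k = 757/44
k=5  a_k=4  p_k/q_k = 3699/215
(x₁, y₁) = (3699, 215);  3699² − 296·215² = 1 ✓

3699 215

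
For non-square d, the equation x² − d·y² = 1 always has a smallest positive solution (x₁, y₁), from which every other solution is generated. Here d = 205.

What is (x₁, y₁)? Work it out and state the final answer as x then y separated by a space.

√205 → a₀=14, period (3,6,1,4,1,6,3,28); ℓ=8 even so k=7
step 0: (14, 1)  from 14·(1,0) + (0,1)
step 1: (43, 3)  from 3·(14,1) + (1,0)
step 2: (272, 19)  from 6·(43,3) + (14,1)
step 3: (315, 22)  from 1·(272,19) + (43,3)
step 4: (1532, 107)  from 4·(315,22) + (272,19)
step 5: (1847, 129)  from 1·(1532,107) + (315,22)
step 6: (12614, 881)  from 6·(1847,129) + (1532,107)
step 7: (39689, 2772)  from 3·(12614,881) + (1847,129)
fundamental: x₁=39689, y₁=2772  (since 1575216721 − 205·7683984 = 1)

39689 2772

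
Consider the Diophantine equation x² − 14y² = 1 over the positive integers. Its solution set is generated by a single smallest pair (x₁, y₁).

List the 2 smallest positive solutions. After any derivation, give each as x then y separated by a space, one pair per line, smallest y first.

15 4
449 120

[3; 1,2,1,6] for √14; ℓ=4 ⇒ convergent index 3
i=0: a=3 ⇒ p=3, q=1
…
i=2: a=2 ⇒ p=11, q=3
i=3: a=1 ⇒ p=15, q=4
(x₁, y₁) = (15, 4);  15² − 14·4² = 1 ✓
n=2: (15,4)∘(15,4) = (15·15+14·4·4, 15·4+4·15) = (449,120)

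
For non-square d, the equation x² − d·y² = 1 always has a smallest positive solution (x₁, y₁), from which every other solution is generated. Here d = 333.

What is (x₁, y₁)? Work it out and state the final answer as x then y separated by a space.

√333 = [18; 4,36, …], period ℓ=2 (even) → k=1
i=0: a=18 ⇒ p=18, q=1
i=1: a=4 ⇒ p=73, q=4
→ (73, 4).  Check: 73²=5329, 333·4²=5328, difference 1.

73 4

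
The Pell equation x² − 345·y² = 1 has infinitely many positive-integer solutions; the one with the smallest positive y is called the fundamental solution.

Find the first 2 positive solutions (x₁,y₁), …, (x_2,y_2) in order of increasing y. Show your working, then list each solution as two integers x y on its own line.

6761 364
91422241 4922008

√345 → a₀=18, period (1,1,2,1,6,1,2,1,1,36); ℓ=10 even so k=9
a_0=18:  p_0=18·1+0=18,  q_0=18·0+1=1
a_1=1:  p_1=1·18+1=19,  q_1=1·1+0=1
a_2=1:  p_2=1·19+18=37,  q_2=1·1+1=2
…
a_4=1:  p_4=1·93+37=130,  q_4=1·5+2=7
a_5=6:  p_5=6·130+93=873,  q_5=6·7+5=47
a_6=1:  p_6=1·873+130=1003,  q_6=1·47+7=54
a_7=2:  p_7=2·1003+873=2879,  q_7=2·54+47=155
a_8=1:  p_8=1·2879+1003=3882,  q_8=1·155+54=209
a_9=1:  p_9=1·3882+2879=6761,  q_9=1·209+155=364
→ (6761, 364).  Check: 6761²=45711121, 345·364²=45711120, difference 1.
n=2: (6761,364)∘(6761,364) = (6761·6761+345·364·364, 6761·364+364·6761) = (91422241,4922008)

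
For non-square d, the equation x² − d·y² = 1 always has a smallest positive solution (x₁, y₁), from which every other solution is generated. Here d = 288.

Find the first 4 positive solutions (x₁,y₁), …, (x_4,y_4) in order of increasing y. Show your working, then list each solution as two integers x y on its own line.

[16; 1,32] for √288; ℓ=2 ⇒ convergent index 1
i=0: a=16 ⇒ p=16, q=1
i=1: a=1 ⇒ p=17, q=1
fundamental: x₁=17, y₁=1  (since 289 − 288·1 = 1)
(17+1√288)^2 = 577 + 34√288
(17+1√288)^3 = 19601 + 1155√288
(17+1√288)^4 = 665857 + 39236√288

17 1
577 34
19601 1155
665857 39236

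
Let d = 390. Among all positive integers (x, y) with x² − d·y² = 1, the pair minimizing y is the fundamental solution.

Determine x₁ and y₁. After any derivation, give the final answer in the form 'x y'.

79 4

d=390: √d = [19; 1,2,1,38] (ℓ=4, even), read p_3/q_3
i=0: a=19 ⇒ p=19, q=1
i=1: a=1 ⇒ p=20, q=1
i=2: a=2 ⇒ p=59, q=3
i=3: a=1 ⇒ p=79, q=4
(x₁, y₁) = (79, 4);  79² − 390·4² = 1 ✓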